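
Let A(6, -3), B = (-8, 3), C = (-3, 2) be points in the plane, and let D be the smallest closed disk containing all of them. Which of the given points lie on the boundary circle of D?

Side lengths²: AB² = 232, AC² = 106, BC² = 26.
Since AB² = 232 ≥ 106 + 26 = 132, the angle opposite AB is not acute, so the smallest enclosing circle has AB as diameter.
Centre = midpoint of AB = (-1, 0), r² = 232/4 = 58.
The points at distance exactly r from the centre are A, B — 2 points.

A, B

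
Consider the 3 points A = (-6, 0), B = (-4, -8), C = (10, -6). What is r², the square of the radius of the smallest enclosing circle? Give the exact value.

73

Side lengths²: AB² = 68, AC² = 292, BC² = 200.
Since AC² = 292 ≥ 200 + 68 = 268, the angle opposite AC is not acute, so the smallest enclosing circle has AC as diameter.
Centre = midpoint of AC = (2, -3), r² = 292/4 = 73.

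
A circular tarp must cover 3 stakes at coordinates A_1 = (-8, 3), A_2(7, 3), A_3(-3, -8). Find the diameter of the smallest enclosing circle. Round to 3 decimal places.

Side lengths²: A_1A_2² = 225, A_1A_3² = 146, A_2A_3² = 221.
Since A_1A_2² = 225 < 221 + 146 = 367, the triangle is acute, so the smallest enclosing circle is the circumcircle.
Circumcentre = (-0.5, -5/22), r² = 16133/242.
Diameter = 2r = 2√(16133/242) ≈ 16.330.

16.330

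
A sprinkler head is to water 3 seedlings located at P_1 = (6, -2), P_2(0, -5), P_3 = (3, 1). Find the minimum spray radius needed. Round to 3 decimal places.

Side lengths²: P_1P_2² = 45, P_1P_3² = 18, P_2P_3² = 45.
Since P_2P_3² = 45 < 45 + 18 = 63, the triangle is acute, so the smallest enclosing circle is the circumcircle.
Circumcentre = (2.5, -2.5), r² = 12.5.
r = √(12.5) ≈ 3.536.

3.536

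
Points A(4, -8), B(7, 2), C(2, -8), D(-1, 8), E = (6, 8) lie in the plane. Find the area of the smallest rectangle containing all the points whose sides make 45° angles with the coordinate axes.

210

In coordinates u = x + y, v = x − y the rectangle is axis-aligned; the map (x,y)→(u,v) scales areas by 2.
u-values: -4, 9, -6, 7, 14; range = 14 − (-6) = 20.
v-values: 12, 5, 10, -9, -2; range = 12 − (-9) = 21.
Area = (20 × 21) / 2 = 210.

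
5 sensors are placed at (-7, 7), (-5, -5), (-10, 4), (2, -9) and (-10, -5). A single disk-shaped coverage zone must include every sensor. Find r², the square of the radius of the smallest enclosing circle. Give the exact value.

84.25

By Welzl's lemma the MEC is supported by two points (diametrically opposite) or three points (on a circumcircle).
The farthest pair is (-7, 7)–(2, -9) with squared distance 337. The circle on this segment as diameter has centre (-2.5, -1) and r² = 337/4 = 84.25.
Check (-5, -5): distance² to centre = 22.25 ≤ 84.25, so it lies inside.
All remaining points lie in this disk, and no smaller disk contains both endpoints, so this is the minimum enclosing circle.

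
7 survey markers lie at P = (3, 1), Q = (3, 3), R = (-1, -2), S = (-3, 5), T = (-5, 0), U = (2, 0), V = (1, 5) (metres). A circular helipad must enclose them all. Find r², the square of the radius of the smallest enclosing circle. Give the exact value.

18.25

By Welzl's lemma the MEC is supported by two points (diametrically opposite) or three points (on a circumcircle).
The farthest pair is Q–T with squared distance 73. The circle on this segment as diameter has centre (-1, 1.5) and r² = 73/4 = 18.25.
Check P: distance² to centre = 16.25 ≤ 18.25, so it lies inside.
All remaining points lie in this disk, and no smaller disk contains both endpoints, so this is the minimum enclosing circle.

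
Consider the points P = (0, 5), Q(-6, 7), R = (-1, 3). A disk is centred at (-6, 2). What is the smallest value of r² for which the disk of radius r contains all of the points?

The required radius is the distance from (-6, 2) to the farthest point.
Squared distances: 45, 25, 26.
Maximum is 45, attained at P.

45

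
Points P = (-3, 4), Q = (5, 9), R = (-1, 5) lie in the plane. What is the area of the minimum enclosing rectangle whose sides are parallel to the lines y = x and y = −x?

In coordinates u = x + y, v = x − y the rectangle is axis-aligned; the map (x,y)→(u,v) scales areas by 2.
u-values: 1, 14, 4; range = 14 − 1 = 13.
v-values: -7, -4, -6; range = -4 − (-7) = 3.
Area = (13 × 3) / 2 = 19.5.

19.5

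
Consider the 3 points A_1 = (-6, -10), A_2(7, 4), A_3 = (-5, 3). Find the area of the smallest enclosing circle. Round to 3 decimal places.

Side lengths²: A_1A_2² = 365, A_1A_3² = 170, A_2A_3² = 145.
Since A_1A_2² = 365 ≥ 170 + 145 = 315, the angle opposite A_1A_2 is not acute, so the smallest enclosing circle has A_1A_2 as diameter.
Centre = midpoint of A_1A_2 = (0.5, -3), r² = 365/4 = 91.25.
Area = π·r² = π·91.25 ≈ 286.670.

286.670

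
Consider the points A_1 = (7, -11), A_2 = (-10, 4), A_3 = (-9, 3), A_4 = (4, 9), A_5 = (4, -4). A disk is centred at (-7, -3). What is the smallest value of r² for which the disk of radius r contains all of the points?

The required radius is the distance from (-7, -3) to the farthest point.
Squared distances: 260, 58, 40, 265, 122.
Maximum is 265, attained at A_4.

265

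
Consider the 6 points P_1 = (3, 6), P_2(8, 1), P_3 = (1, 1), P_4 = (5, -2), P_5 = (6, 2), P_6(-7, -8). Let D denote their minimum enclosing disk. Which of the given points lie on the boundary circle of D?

P_1, P_2, P_6

A smallest enclosing disk is always determined by at most three of the input points on its boundary.
The minimum enclosing circle is determined by three boundary points: P_1, P_2, P_6.
Their circumcentre is (-0.25, -2.25) with r² = 78.625.
The farthest remaining point P_5 is at distance² 57.125 ≤ 78.625.
The points at distance exactly r from the centre are P_1, P_2, P_6 — 3 points.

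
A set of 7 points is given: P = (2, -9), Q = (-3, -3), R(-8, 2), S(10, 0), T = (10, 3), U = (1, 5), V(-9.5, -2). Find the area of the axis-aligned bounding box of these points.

x ranges over [-9.5, 10], width 19.5.
y ranges over [-9, 5], height 14.
Area = 19.5 × 14 = 273.

273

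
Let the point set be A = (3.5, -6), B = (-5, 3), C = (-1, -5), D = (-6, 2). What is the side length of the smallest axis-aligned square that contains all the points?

9.5

The bounding box has width 9.5 and height 9.
An axis-aligned square enclosing the set must have side ≥ max(width, height).
So the minimum side is max(9.5, 9) = 9.5.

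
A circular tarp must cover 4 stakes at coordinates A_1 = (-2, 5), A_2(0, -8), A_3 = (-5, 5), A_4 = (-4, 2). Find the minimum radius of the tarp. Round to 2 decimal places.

6.96

The farthest pair is A_2–A_3 with squared distance 194. The circle on this segment as diameter has centre (-2.5, -1.5) and r² = 194/4 = 48.5.
Check A_1: distance² to centre = 42.5 ≤ 48.5, so it lies inside.
All remaining points lie in this disk, and no smaller disk contains both endpoints, so this is the minimum enclosing circle.
r = √(48.5) ≈ 6.96.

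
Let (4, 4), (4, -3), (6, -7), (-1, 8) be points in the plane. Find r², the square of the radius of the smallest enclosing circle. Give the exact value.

A smallest enclosing disk is always determined by at most three of the input points on its boundary.
The farthest pair is (6, -7)–(-1, 8) with squared distance 274. The circle on this segment as diameter has centre (2.5, 0.5) and r² = 274/4 = 68.5.
Check (4, 4): distance² to centre = 14.5 ≤ 68.5, so it lies inside.
All remaining points lie in this disk, and no smaller disk contains both endpoints, so this is the minimum enclosing circle.

68.5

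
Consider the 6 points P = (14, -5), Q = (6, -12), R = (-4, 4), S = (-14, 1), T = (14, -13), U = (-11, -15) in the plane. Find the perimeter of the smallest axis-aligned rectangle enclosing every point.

Width = max x − min x = 14 − (-14) = 28.
Height = max y − min y = 4 − (-15) = 19.
Perimeter = 2(28 + 19) = 94.

94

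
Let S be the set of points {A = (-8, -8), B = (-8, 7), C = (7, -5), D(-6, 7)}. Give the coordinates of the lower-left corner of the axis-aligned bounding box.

(-8, -8)

x-range [-8, 7], y-range [-8, 7].
The lower-left corner is (-8, -8).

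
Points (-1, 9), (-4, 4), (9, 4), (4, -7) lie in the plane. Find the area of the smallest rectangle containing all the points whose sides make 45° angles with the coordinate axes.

In coordinates u = x + y, v = x − y the rectangle is axis-aligned; the map (x,y)→(u,v) scales areas by 2.
u-values: 8, 0, 13, -3; range = 13 − (-3) = 16.
v-values: -10, -8, 5, 11; range = 11 − (-10) = 21.
Area = (16 × 21) / 2 = 168.

168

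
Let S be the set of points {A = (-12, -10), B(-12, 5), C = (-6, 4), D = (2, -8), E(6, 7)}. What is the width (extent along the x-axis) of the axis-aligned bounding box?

18

max x = 6, min x = -12, so width = 18.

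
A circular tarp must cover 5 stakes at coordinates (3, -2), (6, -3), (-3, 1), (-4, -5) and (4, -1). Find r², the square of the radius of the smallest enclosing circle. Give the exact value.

46657/1682

The minimum enclosing circle of a finite set is fixed by two of the points (as a diameter) or three (as a circumcircle).
The minimum enclosing circle is determined by three boundary points: (6, -3), (-3, 1), (-4, -5).
Their circumcentre is (43/58, -157/58) with r² = 46657/1682.
The farthest remaining point (4, -1) is at distance² 22761/1682 ≤ 46657/1682.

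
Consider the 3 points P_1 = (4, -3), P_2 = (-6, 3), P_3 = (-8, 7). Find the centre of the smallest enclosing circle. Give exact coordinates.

Side lengths²: P_1P_2² = 136, P_1P_3² = 244, P_2P_3² = 20.
Since P_1P_3² = 244 ≥ 136 + 20 = 156, the angle opposite P_1P_3 is not acute, so the smallest enclosing circle has P_1P_3 as diameter.
Centre = midpoint of P_1P_3 = (-2, 2), r² = 244/4 = 61.
Centre = (-2, 2).

(-2, 2)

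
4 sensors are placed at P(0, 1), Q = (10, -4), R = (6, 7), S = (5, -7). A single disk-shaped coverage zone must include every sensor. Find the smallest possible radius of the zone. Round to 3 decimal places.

7.018

A smallest enclosing disk is always determined by at most three of the input points on its boundary.
The farthest pair is R–S with squared distance 197. The circle on this segment as diameter has centre (5.5, 0) and r² = 197/4 = 49.25.
Check P: distance² to centre = 31.25 ≤ 49.25, so it lies inside.
All remaining points lie in this disk, and no smaller disk contains both endpoints, so this is the minimum enclosing circle.
r = √(49.25) ≈ 7.018.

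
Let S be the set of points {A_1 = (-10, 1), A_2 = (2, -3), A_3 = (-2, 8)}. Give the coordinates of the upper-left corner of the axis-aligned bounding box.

(-10, 8)

x-range [-10, 2], y-range [-3, 8].
The upper-left corner is (-10, 8).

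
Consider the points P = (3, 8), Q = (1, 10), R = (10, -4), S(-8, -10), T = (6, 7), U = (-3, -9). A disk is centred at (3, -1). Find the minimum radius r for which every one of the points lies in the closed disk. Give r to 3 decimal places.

The required radius is the distance from (3, -1) to the farthest point.
Squared distances: 81, 125, 58, 202, 73, 100.
Maximum is 202, attained at S.
r = √202 ≈ 14.213.

14.213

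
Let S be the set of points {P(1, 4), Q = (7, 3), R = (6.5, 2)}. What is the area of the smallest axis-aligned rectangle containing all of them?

x ranges over [1, 7], width 6.
y ranges over [2, 4], height 2.
Area = 6 × 2 = 12.

12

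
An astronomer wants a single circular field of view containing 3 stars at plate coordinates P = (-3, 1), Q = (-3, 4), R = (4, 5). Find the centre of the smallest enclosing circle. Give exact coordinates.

Side lengths²: PQ² = 9, PR² = 65, QR² = 50.
Since PR² = 65 ≥ 50 + 9 = 59, the angle opposite PR is not acute, so the smallest enclosing circle has PR as diameter.
Centre = midpoint of PR = (0.5, 3), r² = 65/4 = 16.25.
Centre = (0.5, 3).

(0.5, 3)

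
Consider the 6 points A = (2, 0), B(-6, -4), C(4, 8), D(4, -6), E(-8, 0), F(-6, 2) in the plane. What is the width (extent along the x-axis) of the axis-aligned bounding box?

max x = 4, min x = -8, so width = 12.

12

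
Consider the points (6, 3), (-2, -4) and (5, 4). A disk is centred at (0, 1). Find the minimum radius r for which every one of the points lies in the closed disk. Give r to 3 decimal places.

6.325

The required radius is the distance from (0, 1) to the farthest point.
Squared distances: 40, 29, 34.
Maximum is 40, attained at (6, 3).
r = √40 ≈ 6.325.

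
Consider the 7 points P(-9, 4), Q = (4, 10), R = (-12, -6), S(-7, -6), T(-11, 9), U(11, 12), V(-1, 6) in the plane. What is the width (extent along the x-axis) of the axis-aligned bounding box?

23

max x = 11, min x = -12, so width = 23.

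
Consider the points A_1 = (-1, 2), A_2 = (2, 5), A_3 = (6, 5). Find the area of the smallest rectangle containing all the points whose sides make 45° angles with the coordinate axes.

In coordinates u = x + y, v = x − y the rectangle is axis-aligned; the map (x,y)→(u,v) scales areas by 2.
u-values: 1, 7, 11; range = 11 − 1 = 10.
v-values: -3, -3, 1; range = 1 − (-3) = 4.
Area = (10 × 4) / 2 = 20.

20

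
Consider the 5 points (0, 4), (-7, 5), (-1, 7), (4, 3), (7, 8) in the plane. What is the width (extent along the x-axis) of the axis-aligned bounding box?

14

max x = 7, min x = -7, so width = 14.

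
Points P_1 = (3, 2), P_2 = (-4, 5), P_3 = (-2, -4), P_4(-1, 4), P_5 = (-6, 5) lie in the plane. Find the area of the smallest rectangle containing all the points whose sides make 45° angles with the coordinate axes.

In coordinates u = x + y, v = x − y the rectangle is axis-aligned; the map (x,y)→(u,v) scales areas by 2.
u-values: 5, 1, -6, 3, -1; range = 5 − (-6) = 11.
v-values: 1, -9, 2, -5, -11; range = 2 − (-11) = 13.
Area = (11 × 13) / 2 = 71.5.

71.5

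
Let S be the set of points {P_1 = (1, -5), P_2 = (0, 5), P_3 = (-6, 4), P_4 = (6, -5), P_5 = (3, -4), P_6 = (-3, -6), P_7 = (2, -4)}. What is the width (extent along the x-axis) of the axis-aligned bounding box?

12

max x = 6, min x = -6, so width = 12.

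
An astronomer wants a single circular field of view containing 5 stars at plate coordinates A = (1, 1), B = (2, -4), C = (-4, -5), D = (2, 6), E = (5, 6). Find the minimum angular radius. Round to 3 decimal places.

7.106

A smallest enclosing disk is always determined by at most three of the input points on its boundary.
The farthest pair is C–E with squared distance 202. The circle on this segment as diameter has centre (0.5, 0.5) and r² = 202/4 = 50.5.
Check A: distance² to centre = 0.5 ≤ 50.5, so it lies inside.
All remaining points lie in this disk, and no smaller disk contains both endpoints, so this is the minimum enclosing circle.
r = √(50.5) ≈ 7.106.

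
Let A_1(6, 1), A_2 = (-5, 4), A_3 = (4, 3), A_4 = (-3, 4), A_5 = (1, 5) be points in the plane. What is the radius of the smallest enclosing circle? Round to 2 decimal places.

5.70

A smallest enclosing disk is always determined by at most three of the input points on its boundary.
The farthest pair is A_1–A_2 with squared distance 130. The circle on this segment as diameter has centre (0.5, 2.5) and r² = 130/4 = 32.5.
Check A_3: distance² to centre = 12.5 ≤ 32.5, so it lies inside.
All remaining points lie in this disk, and no smaller disk contains both endpoints, so this is the minimum enclosing circle.
r = √(32.5) ≈ 5.70.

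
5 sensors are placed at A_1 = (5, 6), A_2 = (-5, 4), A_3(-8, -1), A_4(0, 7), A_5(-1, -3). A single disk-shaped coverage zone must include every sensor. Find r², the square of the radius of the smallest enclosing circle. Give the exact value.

54.5

The minimum enclosing circle of a finite set is fixed by two of the points (as a diameter) or three (as a circumcircle).
The farthest pair is A_1–A_3 with squared distance 218. The circle on this segment as diameter has centre (-1.5, 2.5) and r² = 218/4 = 54.5.
Check A_2: distance² to centre = 14.5 ≤ 54.5, so it lies inside.
All remaining points lie in this disk, and no smaller disk contains both endpoints, so this is the minimum enclosing circle.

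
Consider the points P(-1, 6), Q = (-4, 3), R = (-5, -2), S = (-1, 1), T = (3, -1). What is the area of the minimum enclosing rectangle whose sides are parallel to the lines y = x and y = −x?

66

In coordinates u = x + y, v = x − y the rectangle is axis-aligned; the map (x,y)→(u,v) scales areas by 2.
u-values: 5, -1, -7, 0, 2; range = 5 − (-7) = 12.
v-values: -7, -7, -3, -2, 4; range = 4 − (-7) = 11.
Area = (12 × 11) / 2 = 66.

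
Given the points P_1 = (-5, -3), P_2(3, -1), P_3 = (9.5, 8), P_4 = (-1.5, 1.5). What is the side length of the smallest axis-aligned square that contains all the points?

The bounding box has width 14.5 and height 11.
An axis-aligned square enclosing the set must have side ≥ max(width, height).
So the minimum side is max(14.5, 11) = 14.5.

14.5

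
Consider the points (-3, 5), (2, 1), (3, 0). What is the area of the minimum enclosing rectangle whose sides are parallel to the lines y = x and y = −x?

In coordinates u = x + y, v = x − y the rectangle is axis-aligned; the map (x,y)→(u,v) scales areas by 2.
u-values: 2, 3, 3; range = 3 − 2 = 1.
v-values: -8, 1, 3; range = 3 − (-8) = 11.
Area = (1 × 11) / 2 = 5.5.

5.5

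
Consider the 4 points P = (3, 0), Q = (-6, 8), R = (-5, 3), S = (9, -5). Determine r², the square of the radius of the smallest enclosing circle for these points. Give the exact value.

A smallest enclosing disk is always determined by at most three of the input points on its boundary.
The farthest pair is Q–S with squared distance 394. The circle on this segment as diameter has centre (1.5, 1.5) and r² = 394/4 = 98.5.
Check P: distance² to centre = 4.5 ≤ 98.5, so it lies inside.
All remaining points lie in this disk, and no smaller disk contains both endpoints, so this is the minimum enclosing circle.

98.5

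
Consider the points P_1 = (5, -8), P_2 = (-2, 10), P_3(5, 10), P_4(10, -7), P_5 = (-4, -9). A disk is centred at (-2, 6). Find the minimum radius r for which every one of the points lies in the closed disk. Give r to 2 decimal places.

17.69

The required radius is the distance from (-2, 6) to the farthest point.
Squared distances: 245, 16, 65, 313, 229.
Maximum is 313, attained at P_4.
r = √313 ≈ 17.69.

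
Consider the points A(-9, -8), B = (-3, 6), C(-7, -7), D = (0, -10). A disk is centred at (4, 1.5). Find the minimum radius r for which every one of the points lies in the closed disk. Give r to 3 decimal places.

The required radius is the distance from (4, 1.5) to the farthest point.
Squared distances: 259.25, 69.25, 193.25, 148.25.
Maximum is 259.25, attained at A.
r = √(259.25) ≈ 16.101.

16.101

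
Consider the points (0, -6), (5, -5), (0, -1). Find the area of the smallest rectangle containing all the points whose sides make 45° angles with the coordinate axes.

In coordinates u = x + y, v = x − y the rectangle is axis-aligned; the map (x,y)→(u,v) scales areas by 2.
u-values: -6, 0, -1; range = 0 − (-6) = 6.
v-values: 6, 10, 1; range = 10 − 1 = 9.
Area = (6 × 9) / 2 = 27.

27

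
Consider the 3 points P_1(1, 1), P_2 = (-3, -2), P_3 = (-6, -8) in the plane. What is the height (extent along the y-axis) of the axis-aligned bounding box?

max y = 1, min y = -8, so height = 9.

9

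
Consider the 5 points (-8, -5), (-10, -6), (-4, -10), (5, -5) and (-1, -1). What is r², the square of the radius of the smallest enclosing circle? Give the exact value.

A smallest enclosing disk is always determined by at most three of the input points on its boundary.
The farthest pair is (-10, -6)–(5, -5) with squared distance 226. The circle on this segment as diameter has centre (-2.5, -5.5) and r² = 226/4 = 56.5.
Check (-8, -5): distance² to centre = 30.5 ≤ 56.5, so it lies inside.
All remaining points lie in this disk, and no smaller disk contains both endpoints, so this is the minimum enclosing circle.

56.5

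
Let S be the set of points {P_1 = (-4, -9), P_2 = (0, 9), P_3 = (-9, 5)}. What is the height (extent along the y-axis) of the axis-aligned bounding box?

max y = 9, min y = -9, so height = 18.

18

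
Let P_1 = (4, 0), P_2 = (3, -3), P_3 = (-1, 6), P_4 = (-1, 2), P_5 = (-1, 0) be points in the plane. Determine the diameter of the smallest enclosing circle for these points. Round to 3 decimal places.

9.849

The farthest pair is P_2–P_3 with squared distance 97. The circle on this segment as diameter has centre (1, 1.5) and r² = 97/4 = 24.25.
Check P_1: distance² to centre = 11.25 ≤ 24.25, so it lies inside.
All remaining points lie in this disk, and no smaller disk contains both endpoints, so this is the minimum enclosing circle.
Diameter = 2r = 2√(24.25) ≈ 9.849.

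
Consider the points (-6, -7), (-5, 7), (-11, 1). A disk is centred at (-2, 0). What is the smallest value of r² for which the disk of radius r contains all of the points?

82

The required radius is the distance from (-2, 0) to the farthest point.
Squared distances: 65, 58, 82.
Maximum is 82, attained at (-11, 1).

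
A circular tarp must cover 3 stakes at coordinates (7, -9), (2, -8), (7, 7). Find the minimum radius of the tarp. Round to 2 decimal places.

Call the three points A, B, C in the order given.
Side lengths²: AB² = 26, AC² = 256, BC² = 250.
Since AC² = 256 < 250 + 26 = 276, the triangle is acute, so the smallest enclosing circle is the circumcircle.
Circumcentre = (6, -1), r² = 65.
r = √65 ≈ 8.06.

8.06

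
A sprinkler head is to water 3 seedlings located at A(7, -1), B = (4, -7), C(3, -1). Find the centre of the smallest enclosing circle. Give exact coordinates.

Side lengths²: AB² = 45, AC² = 16, BC² = 37.
Since AB² = 45 < 37 + 16 = 53, the triangle is acute, so the smallest enclosing circle is the circumcircle.
Circumcentre = (5, -3.75), r² = 11.5625.
Centre = (5, -3.75).

(5, -3.75)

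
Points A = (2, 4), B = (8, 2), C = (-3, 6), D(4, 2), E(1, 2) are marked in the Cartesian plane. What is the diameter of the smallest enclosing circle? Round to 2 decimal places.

11.70

The minimum enclosing circle of a finite set is fixed by two of the points (as a diameter) or three (as a circumcircle).
The farthest pair is B–C with squared distance 137. The circle on this segment as diameter has centre (2.5, 4) and r² = 137/4 = 34.25.
Check A: distance² to centre = 0.25 ≤ 34.25, so it lies inside.
All remaining points lie in this disk, and no smaller disk contains both endpoints, so this is the minimum enclosing circle.
Diameter = 2r = 2√(34.25) ≈ 11.70.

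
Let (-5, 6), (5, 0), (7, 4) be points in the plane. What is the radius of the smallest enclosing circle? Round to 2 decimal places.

6.10

Call the three points A, B, C in the order given.
Side lengths²: AB² = 136, AC² = 148, BC² = 20.
Since AC² = 148 < 136 + 20 = 156, the triangle is acute, so the smallest enclosing circle is the circumcircle.
Circumcentre = (12/13, 59/13), r² = 6290/169.
r = √(6290/169) ≈ 6.10.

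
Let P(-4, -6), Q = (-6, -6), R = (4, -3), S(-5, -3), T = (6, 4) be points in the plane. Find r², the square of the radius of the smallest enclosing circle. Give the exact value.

61

The minimum enclosing circle of a finite set is fixed by two of the points (as a diameter) or three (as a circumcircle).
The farthest pair is Q–T with squared distance 244. The circle on this segment as diameter has centre (0, -1) and r² = 244/4 = 61.
Check P: distance² to centre = 41 ≤ 61, so it lies inside.
All remaining points lie in this disk, and no smaller disk contains both endpoints, so this is the minimum enclosing circle.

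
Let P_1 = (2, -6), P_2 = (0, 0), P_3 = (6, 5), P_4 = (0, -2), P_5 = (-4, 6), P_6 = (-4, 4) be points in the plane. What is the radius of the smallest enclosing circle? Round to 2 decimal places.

By Welzl's lemma the MEC is supported by two points (diametrically opposite) or three points (on a circumcircle).
The minimum enclosing circle is determined by three boundary points: P_1, P_3, P_5.
Their circumcentre is (10/19, 29/38) with r² = 69185/1444.
The farthest remaining point P_6 is at distance² 44713/1444 ≤ 69185/1444.
r = √(69185/1444) ≈ 6.92.

6.92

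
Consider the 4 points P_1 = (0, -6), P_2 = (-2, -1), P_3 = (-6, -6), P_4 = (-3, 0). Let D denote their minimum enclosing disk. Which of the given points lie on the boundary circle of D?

The minimum enclosing circle of a finite set is fixed by two of the points (as a diameter) or three (as a circumcircle).
The minimum enclosing circle is determined by three boundary points: P_1, P_3, P_4.
Their circumcentre is (-3, -3.75) with r² = 14.0625.
The farthest remaining point P_2 is at distance² 8.5625 ≤ 14.0625.
The points at distance exactly r from the centre are P_1, P_3, P_4 — 3 points.

P_1, P_3, P_4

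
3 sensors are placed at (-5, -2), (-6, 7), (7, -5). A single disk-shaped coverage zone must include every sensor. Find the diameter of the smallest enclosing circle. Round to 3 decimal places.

Call the three points A, B, C in the order given.
Side lengths²: AB² = 82, AC² = 153, BC² = 313.
Since BC² = 313 ≥ 153 + 82 = 235, the angle opposite BC is not acute, so the smallest enclosing circle has BC as diameter.
Centre = midpoint of BC = (0.5, 1), r² = 313/4 = 78.25.
Diameter = 2r = 2√(78.25) ≈ 17.692.

17.692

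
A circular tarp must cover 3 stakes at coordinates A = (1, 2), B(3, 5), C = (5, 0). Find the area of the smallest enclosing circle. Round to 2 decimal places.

Side lengths²: AB² = 13, AC² = 20, BC² = 29.
Since BC² = 29 < 20 + 13 = 33, the triangle is acute, so the smallest enclosing circle is the circumcircle.
Circumcentre = (3.6875, 2.375), r² = 7.36328125.
Area = π·r² = π·7.36328125 ≈ 23.13.

23.13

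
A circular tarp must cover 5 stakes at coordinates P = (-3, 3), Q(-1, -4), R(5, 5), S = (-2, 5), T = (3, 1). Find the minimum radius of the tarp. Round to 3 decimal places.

5.442

A smallest enclosing disk is always determined by at most three of the input points on its boundary.
The minimum enclosing circle is determined by three boundary points: Q, R, S.
Their circumcentre is (1.5, 5/6) with r² = 533/18.
The farthest remaining point P is at distance² 449/18 ≤ 533/18.
r = √(533/18) ≈ 5.442.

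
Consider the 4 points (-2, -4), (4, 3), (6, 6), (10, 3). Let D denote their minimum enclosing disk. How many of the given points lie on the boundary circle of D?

2

A smallest enclosing disk is always determined by at most three of the input points on its boundary.
The farthest pair is (-2, -4)–(10, 3) with squared distance 193. The circle on this segment as diameter has centre (4, -0.5) and r² = 193/4 = 48.25.
Check (4, 3): distance² to centre = 12.25 ≤ 48.25, so it lies inside.
All remaining points lie in this disk, and no smaller disk contains both endpoints, so this is the minimum enclosing circle.
The points at distance exactly r from the centre are (-2, -4), (10, 3) — 2 points.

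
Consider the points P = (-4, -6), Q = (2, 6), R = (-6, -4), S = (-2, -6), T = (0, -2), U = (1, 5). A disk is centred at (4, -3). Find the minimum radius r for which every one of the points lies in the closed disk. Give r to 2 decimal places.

The required radius is the distance from (4, -3) to the farthest point.
Squared distances: 73, 85, 101, 45, 17, 73.
Maximum is 101, attained at R.
r = √101 ≈ 10.05.

10.05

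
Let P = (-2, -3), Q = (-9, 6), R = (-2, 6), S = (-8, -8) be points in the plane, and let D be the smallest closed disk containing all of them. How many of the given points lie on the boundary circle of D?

The minimum enclosing circle is determined by three boundary points: Q, R, S.
Their circumcentre is (-5.5, -11/14) with r² = 5713/98.
The farthest remaining point P is at distance² 1681/98 ≤ 5713/98.
The points at distance exactly r from the centre are Q, R, S — 3 points.

3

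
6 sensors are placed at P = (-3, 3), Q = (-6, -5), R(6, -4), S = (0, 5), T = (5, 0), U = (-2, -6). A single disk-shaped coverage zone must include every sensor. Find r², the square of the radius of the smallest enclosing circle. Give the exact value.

The minimum enclosing circle is determined by three boundary points: Q, R, S.
Their circumcentre is (-9/38, -63/38) with r² = 32045/722.
The farthest remaining point T is at distance² 21785/722 ≤ 32045/722.

32045/722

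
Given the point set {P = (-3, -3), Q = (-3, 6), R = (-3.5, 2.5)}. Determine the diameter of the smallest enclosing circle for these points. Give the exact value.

9

Side lengths²: PQ² = 81, PR² = 30.5, QR² = 12.5.
Since PQ² = 81 ≥ 30.5 + 12.5 = 43, the angle opposite PQ is not acute, so the smallest enclosing circle has PQ as diameter.
Centre = midpoint of PQ = (-3, 1.5), r² = 81/4 = 20.25.
Diameter = 2r = 2√(20.25) = 9.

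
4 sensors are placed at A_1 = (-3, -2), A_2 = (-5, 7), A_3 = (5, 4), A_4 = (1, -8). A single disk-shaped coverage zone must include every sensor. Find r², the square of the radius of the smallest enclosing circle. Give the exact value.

The minimum enclosing circle of a finite set is fixed by two of the points (as a diameter) or three (as a circumcircle).
The minimum enclosing circle is determined by three boundary points: A_2, A_3, A_4.
Their circumcentre is (-39/22, -9/22) with r² = 15805/242.
The farthest remaining point A_1 is at distance² 977/242 ≤ 15805/242.

15805/242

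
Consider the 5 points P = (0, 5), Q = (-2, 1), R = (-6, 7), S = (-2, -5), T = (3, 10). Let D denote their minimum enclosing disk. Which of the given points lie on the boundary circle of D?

By Welzl's lemma the MEC is supported by two points (diametrically opposite) or three points (on a circumcircle).
The farthest pair is S–T with squared distance 250. The circle on this segment as diameter has centre (0.5, 2.5) and r² = 250/4 = 62.5.
Check P: distance² to centre = 6.5 ≤ 62.5, so it lies inside.
All remaining points lie in this disk, and no smaller disk contains both endpoints, so this is the minimum enclosing circle.
The points at distance exactly r from the centre are R, S, T — 3 points.

R, S, T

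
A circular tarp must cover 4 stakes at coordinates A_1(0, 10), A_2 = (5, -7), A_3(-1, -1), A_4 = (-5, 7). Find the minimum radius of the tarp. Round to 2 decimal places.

The minimum enclosing circle of a finite set is fixed by two of the points (as a diameter) or three (as a circumcircle).
The minimum enclosing circle is determined by three boundary points: A_1, A_2, A_4.
Their circumcentre is (1.82, 1.3) with r² = 79.0024.
The farthest remaining point A_3 is at distance² 13.2424 ≤ 79.0024.
r = √(79.0024) ≈ 8.89.

8.89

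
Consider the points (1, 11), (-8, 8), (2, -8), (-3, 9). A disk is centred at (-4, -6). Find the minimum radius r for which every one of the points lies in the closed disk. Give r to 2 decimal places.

The required radius is the distance from (-4, -6) to the farthest point.
Squared distances: 314, 212, 40, 226.
Maximum is 314, attained at (1, 11).
r = √314 ≈ 17.72.

17.72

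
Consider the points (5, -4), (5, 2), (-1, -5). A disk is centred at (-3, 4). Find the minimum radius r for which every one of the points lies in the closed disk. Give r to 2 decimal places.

11.31

The required radius is the distance from (-3, 4) to the farthest point.
Squared distances: 128, 68, 85.
Maximum is 128, attained at (5, -4).
r = √128 ≈ 11.31.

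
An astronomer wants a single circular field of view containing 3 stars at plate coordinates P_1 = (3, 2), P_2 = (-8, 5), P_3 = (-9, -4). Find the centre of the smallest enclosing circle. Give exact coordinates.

(-59/17, -1/17)

Side lengths²: P_1P_2² = 130, P_1P_3² = 180, P_2P_3² = 82.
Since P_1P_3² = 180 < 130 + 82 = 212, the triangle is acute, so the smallest enclosing circle is the circumcircle.
Circumcentre = (-59/17, -1/17), r² = 13325/289.
Centre = (-59/17, -1/17).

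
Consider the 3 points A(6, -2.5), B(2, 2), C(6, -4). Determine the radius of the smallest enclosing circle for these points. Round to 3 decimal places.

3.606

Side lengths²: AB² = 36.25, AC² = 2.25, BC² = 52.
Since BC² = 52 ≥ 36.25 + 2.25 = 38.5, the angle opposite BC is not acute, so the smallest enclosing circle has BC as diameter.
Centre = midpoint of BC = (4, -1), r² = 52/4 = 13.
r = √13 ≈ 3.606.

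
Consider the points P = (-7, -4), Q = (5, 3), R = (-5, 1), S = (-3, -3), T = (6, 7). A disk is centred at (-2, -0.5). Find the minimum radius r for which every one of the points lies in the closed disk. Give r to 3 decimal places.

The required radius is the distance from (-2, -0.5) to the farthest point.
Squared distances: 37.25, 61.25, 11.25, 7.25, 120.25.
Maximum is 120.25, attained at T.
r = √(120.25) ≈ 10.966.

10.966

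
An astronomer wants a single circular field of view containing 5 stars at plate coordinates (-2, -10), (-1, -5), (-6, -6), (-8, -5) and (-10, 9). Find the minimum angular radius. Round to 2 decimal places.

10.31

The farthest pair is (-2, -10)–(-10, 9) with squared distance 425. The circle on this segment as diameter has centre (-6, -0.5) and r² = 425/4 = 106.25.
Check (-1, -5): distance² to centre = 45.25 ≤ 106.25, so it lies inside.
All remaining points lie in this disk, and no smaller disk contains both endpoints, so this is the minimum enclosing circle.
r = √(106.25) ≈ 10.31.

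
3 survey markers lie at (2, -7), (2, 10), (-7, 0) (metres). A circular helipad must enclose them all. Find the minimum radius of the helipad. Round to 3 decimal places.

8.522

Call the three points A, B, C in the order given.
Side lengths²: AB² = 289, AC² = 130, BC² = 181.
Since AB² = 289 < 181 + 130 = 311, the triangle is acute, so the smallest enclosing circle is the circumcircle.
Circumcentre = (25/18, 1.5), r² = 11765/162.
r = √(11765/162) ≈ 8.522.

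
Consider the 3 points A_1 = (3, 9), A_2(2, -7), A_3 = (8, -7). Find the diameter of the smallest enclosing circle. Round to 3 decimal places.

16.796

Side lengths²: A_1A_2² = 257, A_1A_3² = 281, A_2A_3² = 36.
Since A_1A_3² = 281 < 257 + 36 = 293, the triangle is acute, so the smallest enclosing circle is the circumcircle.
Circumcentre = (5, 0.84375), r² = 70.5244140625.
Diameter = 2r = 2√(70.5244140625) ≈ 16.796.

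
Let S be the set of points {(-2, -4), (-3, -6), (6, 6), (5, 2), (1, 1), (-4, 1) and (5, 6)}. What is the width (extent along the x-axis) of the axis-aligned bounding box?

10

max x = 6, min x = -4, so width = 10.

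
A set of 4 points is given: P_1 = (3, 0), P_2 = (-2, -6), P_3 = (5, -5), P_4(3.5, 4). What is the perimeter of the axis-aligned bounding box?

Width = max x − min x = 5 − (-2) = 7.
Height = max y − min y = 4 − (-6) = 10.
Perimeter = 2(7 + 10) = 34.

34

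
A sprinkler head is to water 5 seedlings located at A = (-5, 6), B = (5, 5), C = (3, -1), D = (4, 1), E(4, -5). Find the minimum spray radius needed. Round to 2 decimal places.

The farthest pair is A–E with squared distance 202. The circle on this segment as diameter has centre (-0.5, 0.5) and r² = 202/4 = 50.5.
Check B: distance² to centre = 50.5 ≤ 50.5, so it lies inside.
All remaining points lie in this disk, and no smaller disk contains both endpoints, so this is the minimum enclosing circle.
r = √(50.5) ≈ 7.11.

7.11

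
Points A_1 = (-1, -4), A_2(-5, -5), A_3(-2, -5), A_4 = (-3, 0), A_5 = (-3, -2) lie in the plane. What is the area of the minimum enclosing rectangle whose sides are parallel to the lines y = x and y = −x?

21

In coordinates u = x + y, v = x − y the rectangle is axis-aligned; the map (x,y)→(u,v) scales areas by 2.
u-values: -5, -10, -7, -3, -5; range = -3 − (-10) = 7.
v-values: 3, 0, 3, -3, -1; range = 3 − (-3) = 6.
Area = (7 × 6) / 2 = 21.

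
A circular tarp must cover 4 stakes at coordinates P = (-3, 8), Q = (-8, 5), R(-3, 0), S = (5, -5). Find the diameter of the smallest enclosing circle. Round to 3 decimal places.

A smallest enclosing disk is always determined by at most three of the input points on its boundary.
The farthest pair is Q–S with squared distance 269. The circle on this segment as diameter has centre (-1.5, 0) and r² = 269/4 = 67.25.
Check P: distance² to centre = 66.25 ≤ 67.25, so it lies inside.
All remaining points lie in this disk, and no smaller disk contains both endpoints, so this is the minimum enclosing circle.
Diameter = 2r = 2√(67.25) ≈ 16.401.

16.401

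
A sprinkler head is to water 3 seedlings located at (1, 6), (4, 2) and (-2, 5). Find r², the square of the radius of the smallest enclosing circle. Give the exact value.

Call the three points A, B, C in the order given.
Side lengths²: AB² = 25, AC² = 10, BC² = 45.
Since BC² = 45 ≥ 25 + 10 = 35, the angle opposite BC is not acute, so the smallest enclosing circle has BC as diameter.
Centre = midpoint of BC = (1, 3.5), r² = 45/4 = 11.25.

11.25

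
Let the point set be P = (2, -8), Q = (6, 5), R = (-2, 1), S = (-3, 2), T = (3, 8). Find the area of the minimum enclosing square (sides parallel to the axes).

256

The bounding box has width 9 and height 16.
An axis-aligned square enclosing the set must have side ≥ max(width, height).
So the minimum side is max(9, 16) = 16.
Area = 16² = 256.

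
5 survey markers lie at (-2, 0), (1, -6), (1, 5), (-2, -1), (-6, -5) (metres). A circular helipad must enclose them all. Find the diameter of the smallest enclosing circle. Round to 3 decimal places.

12.330

The minimum enclosing circle of a finite set is fixed by two of the points (as a diameter) or three (as a circumcircle).
The minimum enclosing circle is determined by three boundary points: (1, -6), (1, 5), (-6, -5).
Their circumcentre is (-25/14, -0.5) with r² = 3725/98.
The farthest remaining point (-2, 0) is at distance² 29/98 ≤ 3725/98.
Diameter = 2r = 2√(3725/98) ≈ 12.330.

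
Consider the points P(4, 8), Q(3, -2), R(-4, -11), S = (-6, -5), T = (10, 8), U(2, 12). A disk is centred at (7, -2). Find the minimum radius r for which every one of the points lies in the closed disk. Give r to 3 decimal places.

The required radius is the distance from (7, -2) to the farthest point.
Squared distances: 109, 16, 202, 178, 109, 221.
Maximum is 221, attained at U.
r = √221 ≈ 14.866.

14.866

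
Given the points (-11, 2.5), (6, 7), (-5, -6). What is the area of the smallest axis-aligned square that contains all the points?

289

The bounding box has width 17 and height 13.
An axis-aligned square enclosing the set must have side ≥ max(width, height).
So the minimum side is max(17, 13) = 17.
Area = 17² = 289.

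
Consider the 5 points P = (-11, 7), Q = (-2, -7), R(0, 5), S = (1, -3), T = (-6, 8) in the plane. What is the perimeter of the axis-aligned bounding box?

Width = max x − min x = 1 − (-11) = 12.
Height = max y − min y = 8 − (-7) = 15.
Perimeter = 2(12 + 15) = 54.

54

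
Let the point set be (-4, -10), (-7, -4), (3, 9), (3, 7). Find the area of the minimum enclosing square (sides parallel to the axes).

The bounding box has width 10 and height 19.
An axis-aligned square enclosing the set must have side ≥ max(width, height).
So the minimum side is max(10, 19) = 19.
Area = 19² = 361.

361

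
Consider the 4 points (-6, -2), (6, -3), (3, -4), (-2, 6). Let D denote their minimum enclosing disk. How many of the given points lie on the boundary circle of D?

3

The minimum enclosing circle of a finite set is fixed by two of the points (as a diameter) or three (as a circumcircle).
The minimum enclosing circle is determined by three boundary points: (-6, -2), (6, -3), (-2, 6).
Their circumcentre is (0.2, -0.1) with r² = 42.05.
The farthest remaining point (3, -4) is at distance² 23.05 ≤ 42.05.
The points at distance exactly r from the centre are (-6, -2), (6, -3), (-2, 6) — 3 points.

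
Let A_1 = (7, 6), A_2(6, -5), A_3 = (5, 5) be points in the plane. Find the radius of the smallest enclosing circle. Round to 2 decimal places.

5.52

Side lengths²: A_1A_2² = 122, A_1A_3² = 5, A_2A_3² = 101.
Since A_1A_2² = 122 ≥ 101 + 5 = 106, the angle opposite A_1A_2 is not acute, so the smallest enclosing circle has A_1A_2 as diameter.
Centre = midpoint of A_1A_2 = (6.5, 0.5), r² = 122/4 = 30.5.
r = √(30.5) ≈ 5.52.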